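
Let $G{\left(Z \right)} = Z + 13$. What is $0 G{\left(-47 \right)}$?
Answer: $0$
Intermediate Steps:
$G{\left(Z \right)} = 13 + Z$
$0 G{\left(-47 \right)} = 0 \left(13 - 47\right) = 0 \left(-34\right) = 0$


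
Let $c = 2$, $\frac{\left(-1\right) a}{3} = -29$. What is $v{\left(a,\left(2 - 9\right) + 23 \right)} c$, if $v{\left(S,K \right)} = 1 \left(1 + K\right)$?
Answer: $34$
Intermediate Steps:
$a = 87$ ($a = \left(-3\right) \left(-29\right) = 87$)
$v{\left(S,K \right)} = 1 + K$
$v{\left(a,\left(2 - 9\right) + 23 \right)} c = \left(1 + \left(\left(2 - 9\right) + 23\right)\right) 2 = \left(1 + \left(-7 + 23\right)\right) 2 = \left(1 + 16\right) 2 = 17 \cdot 2 = 34$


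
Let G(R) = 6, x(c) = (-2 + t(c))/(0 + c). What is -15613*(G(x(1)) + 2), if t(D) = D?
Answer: -124904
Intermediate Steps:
x(c) = (-2 + c)/c (x(c) = (-2 + c)/(0 + c) = (-2 + c)/c)
-15613*(G(x(1)) + 2) = -15613*(6 + 2) = -15613*8 = -124904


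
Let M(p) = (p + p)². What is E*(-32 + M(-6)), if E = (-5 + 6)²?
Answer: 112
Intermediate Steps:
E = 1 (E = 1² = 1)
M(p) = 4*p² (M(p) = (2*p)² = 4*p²)
E*(-32 + M(-6)) = 1*(-32 + 4*(-6)²) = 1*(-32 + 4*36) = 1*(-32 + 144) = 1*112 = 112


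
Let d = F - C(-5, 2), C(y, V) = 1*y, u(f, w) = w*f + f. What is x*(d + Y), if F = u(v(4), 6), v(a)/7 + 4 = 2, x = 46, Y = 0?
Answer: -4278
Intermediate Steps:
v(a) = -14 (v(a) = -28 + 7*2 = -28 + 14 = -14)
u(f, w) = f + f*w (u(f, w) = f*w + f = f + f*w)
F = -98 (F = -14*(1 + 6) = -14*7 = -98)
C(y, V) = y
d = -93 (d = -98 - 1*(-5) = -98 + 5 = -93)
x*(d + Y) = 46*(-93 + 0) = 46*(-93) = -4278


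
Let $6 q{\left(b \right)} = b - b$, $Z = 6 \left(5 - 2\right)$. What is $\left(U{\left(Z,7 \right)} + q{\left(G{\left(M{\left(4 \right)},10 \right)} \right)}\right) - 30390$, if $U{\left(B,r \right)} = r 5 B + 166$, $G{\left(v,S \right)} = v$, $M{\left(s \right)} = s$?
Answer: $-29594$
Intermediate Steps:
$Z = 18$ ($Z = 6 \cdot 3 = 18$)
$U{\left(B,r \right)} = 166 + 5 B r$ ($U{\left(B,r \right)} = 5 r B + 166 = 5 B r + 166 = 166 + 5 B r$)
$q{\left(b \right)} = 0$ ($q{\left(b \right)} = \frac{b - b}{6} = \frac{1}{6} \cdot 0 = 0$)
$\left(U{\left(Z,7 \right)} + q{\left(G{\left(M{\left(4 \right)},10 \right)} \right)}\right) - 30390 = \left(\left(166 + 5 \cdot 18 \cdot 7\right) + 0\right) - 30390 = \left(\left(166 + 630\right) + 0\right) - 30390 = \left(796 + 0\right) - 30390 = 796 - 30390 = -29594$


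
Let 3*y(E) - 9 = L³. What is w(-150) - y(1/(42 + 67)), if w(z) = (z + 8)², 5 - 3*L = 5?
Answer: 20161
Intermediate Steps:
L = 0 (L = 5/3 - ⅓*5 = 5/3 - 5/3 = 0)
w(z) = (8 + z)²
y(E) = 3 (y(E) = 3 + (⅓)*0³ = 3 + (⅓)*0 = 3 + 0 = 3)
w(-150) - y(1/(42 + 67)) = (8 - 150)² - 1*3 = (-142)² - 3 = 20164 - 3 = 20161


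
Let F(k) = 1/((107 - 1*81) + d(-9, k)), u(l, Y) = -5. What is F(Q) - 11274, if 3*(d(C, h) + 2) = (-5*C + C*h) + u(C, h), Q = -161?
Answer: -17598711/1561 ≈ -11274.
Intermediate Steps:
d(C, h) = -11/3 - 5*C/3 + C*h/3 (d(C, h) = -2 + ((-5*C + C*h) - 5)/3 = -2 + (-5 - 5*C + C*h)/3 = -2 + (-5/3 - 5*C/3 + C*h/3) = -11/3 - 5*C/3 + C*h/3)
F(k) = 1/(112/3 - 3*k) (F(k) = 1/((107 - 1*81) + (-11/3 - 5/3*(-9) + (⅓)*(-9)*k)) = 1/((107 - 81) + (-11/3 + 15 - 3*k)) = 1/(26 + (34/3 - 3*k)) = 1/(112/3 - 3*k))
F(Q) - 11274 = -3/(-112 + 9*(-161)) - 11274 = -3/(-112 - 1449) - 11274 = -3/(-1561) - 11274 = -3*(-1/1561) - 11274 = 3/1561 - 11274 = -17598711/1561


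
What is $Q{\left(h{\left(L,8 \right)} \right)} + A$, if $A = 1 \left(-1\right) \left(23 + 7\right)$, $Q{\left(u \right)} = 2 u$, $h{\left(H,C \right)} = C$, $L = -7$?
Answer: $-14$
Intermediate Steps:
$A = -30$ ($A = \left(-1\right) 30 = -30$)
$Q{\left(h{\left(L,8 \right)} \right)} + A = 2 \cdot 8 - 30 = 16 - 30 = -14$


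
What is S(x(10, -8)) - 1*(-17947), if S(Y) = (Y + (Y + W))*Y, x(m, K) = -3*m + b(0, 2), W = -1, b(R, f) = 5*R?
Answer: 19777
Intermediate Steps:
x(m, K) = -3*m (x(m, K) = -3*m + 5*0 = -3*m + 0 = -3*m)
S(Y) = Y*(-1 + 2*Y) (S(Y) = (Y + (Y - 1))*Y = (Y + (-1 + Y))*Y = (-1 + 2*Y)*Y = Y*(-1 + 2*Y))
S(x(10, -8)) - 1*(-17947) = (-3*10)*(-1 + 2*(-3*10)) - 1*(-17947) = -30*(-1 + 2*(-30)) + 17947 = -30*(-1 - 60) + 17947 = -30*(-61) + 17947 = 1830 + 17947 = 19777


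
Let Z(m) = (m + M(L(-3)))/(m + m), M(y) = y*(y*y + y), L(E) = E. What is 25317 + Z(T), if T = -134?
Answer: 1696277/67 ≈ 25318.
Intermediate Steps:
M(y) = y*(y + y**2) (M(y) = y*(y**2 + y) = y*(y + y**2))
Z(m) = (-18 + m)/(2*m) (Z(m) = (m + (-3)**2*(1 - 3))/(m + m) = (m + 9*(-2))/((2*m)) = (m - 18)*(1/(2*m)) = (-18 + m)*(1/(2*m)) = (-18 + m)/(2*m))
25317 + Z(T) = 25317 + (1/2)*(-18 - 134)/(-134) = 25317 + (1/2)*(-1/134)*(-152) = 25317 + 38/67 = 1696277/67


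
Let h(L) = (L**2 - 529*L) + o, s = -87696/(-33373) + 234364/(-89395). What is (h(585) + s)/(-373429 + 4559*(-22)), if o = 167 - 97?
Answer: -32648120574066/471102447410515 ≈ -0.069301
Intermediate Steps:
o = 70
s = 18154148/2983379335 (s = -87696*(-1/33373) + 234364*(-1/89395) = 87696/33373 - 234364/89395 = 18154148/2983379335 ≈ 0.0060851)
h(L) = 70 + L**2 - 529*L (h(L) = (L**2 - 529*L) + 70 = 70 + L**2 - 529*L)
(h(585) + s)/(-373429 + 4559*(-22)) = ((70 + 585**2 - 529*585) + 18154148/2983379335)/(-373429 + 4559*(-22)) = ((70 + 342225 - 309465) + 18154148/2983379335)/(-373429 - 100298) = (32830 + 18154148/2983379335)/(-473727) = (97944361722198/2983379335)*(-1/473727) = -32648120574066/471102447410515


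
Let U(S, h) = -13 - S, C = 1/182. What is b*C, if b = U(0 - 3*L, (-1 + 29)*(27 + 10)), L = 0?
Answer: -1/14 ≈ -0.071429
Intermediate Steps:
C = 1/182 ≈ 0.0054945
b = -13 (b = -13 - (0 - 3*0) = -13 - (0 + 0) = -13 - 1*0 = -13 + 0 = -13)
b*C = -13*1/182 = -1/14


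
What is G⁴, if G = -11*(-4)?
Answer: 3748096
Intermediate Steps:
G = 44
G⁴ = 44⁴ = 3748096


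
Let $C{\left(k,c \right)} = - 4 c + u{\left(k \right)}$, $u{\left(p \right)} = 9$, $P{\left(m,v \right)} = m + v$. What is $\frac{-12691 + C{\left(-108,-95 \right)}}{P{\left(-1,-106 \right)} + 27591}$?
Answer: $- \frac{6151}{13742} \approx -0.44761$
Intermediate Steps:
$C{\left(k,c \right)} = 9 - 4 c$ ($C{\left(k,c \right)} = - 4 c + 9 = 9 - 4 c$)
$\frac{-12691 + C{\left(-108,-95 \right)}}{P{\left(-1,-106 \right)} + 27591} = \frac{-12691 + \left(9 - -380\right)}{\left(-1 - 106\right) + 27591} = \frac{-12691 + \left(9 + 380\right)}{-107 + 27591} = \frac{-12691 + 389}{27484} = \left(-12302\right) \frac{1}{27484} = - \frac{6151}{13742}$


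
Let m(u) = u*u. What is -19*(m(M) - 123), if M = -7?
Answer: 1406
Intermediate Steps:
m(u) = u²
-19*(m(M) - 123) = -19*((-7)² - 123) = -19*(49 - 123) = -19*(-74) = 1406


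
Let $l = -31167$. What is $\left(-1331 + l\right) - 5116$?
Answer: $-37614$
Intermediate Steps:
$\left(-1331 + l\right) - 5116 = \left(-1331 - 31167\right) - 5116 = -32498 - 5116 = -37614$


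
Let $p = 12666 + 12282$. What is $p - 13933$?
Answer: $11015$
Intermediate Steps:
$p = 24948$
$p - 13933 = 24948 - 13933 = 11015$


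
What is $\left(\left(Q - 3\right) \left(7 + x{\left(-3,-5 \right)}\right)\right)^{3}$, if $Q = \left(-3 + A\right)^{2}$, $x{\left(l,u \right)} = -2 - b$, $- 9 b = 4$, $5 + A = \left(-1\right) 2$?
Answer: $\frac{107375065777}{729} \approx 1.4729 \cdot 10^{8}$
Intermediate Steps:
$A = -7$ ($A = -5 - 2 = -7$)
$b = - \frac{4}{9}$ ($b = \left(- \frac{1}{9}\right) 4 = - \frac{4}{9} \approx -0.44444$)
$x{\left(l,u \right)} = - \frac{14}{9}$ ($x{\left(l,u \right)} = -2 - - \frac{4}{9} = -2 + \frac{4}{9} = - \frac{14}{9}$)
$Q = 100$ ($Q = \left(-3 - 7\right)^{2} = \left(-10\right)^{2} = 100$)
$\left(\left(Q - 3\right) \left(7 + x{\left(-3,-5 \right)}\right)\right)^{3} = \left(\left(100 - 3\right) \left(7 - \frac{14}{9}\right)\right)^{3} = \left(97 \cdot \frac{49}{9}\right)^{3} = \left(\frac{4753}{9}\right)^{3} = \frac{107375065777}{729}$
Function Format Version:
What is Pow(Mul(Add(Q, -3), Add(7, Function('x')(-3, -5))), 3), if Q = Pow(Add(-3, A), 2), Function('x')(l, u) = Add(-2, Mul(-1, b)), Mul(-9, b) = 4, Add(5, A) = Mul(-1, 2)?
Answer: Rational(107375065777, 729) ≈ 1.4729e+8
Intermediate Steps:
A = -7 (A = Add(-5, Mul(-1, 2)) = Add(-5, -2) = -7)
b = Rational(-4, 9) (b = Mul(Rational(-1, 9), 4) = Rational(-4, 9) ≈ -0.44444)
Function('x')(l, u) = Rational(-14, 9) (Function('x')(l, u) = Add(-2, Mul(-1, Rational(-4, 9))) = Add(-2, Rational(4, 9)) = Rational(-14, 9))
Q = 100 (Q = Pow(Add(-3, -7), 2) = Pow(-10, 2) = 100)
Pow(Mul(Add(Q, -3), Add(7, Function('x')(-3, -5))), 3) = Pow(Mul(Add(100, -3), Add(7, Rational(-14, 9))), 3) = Pow(Mul(97, Rational(49, 9)), 3) = Pow(Rational(4753, 9), 3) = Rational(107375065777, 729)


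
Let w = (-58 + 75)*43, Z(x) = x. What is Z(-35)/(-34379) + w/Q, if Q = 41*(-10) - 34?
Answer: -25115509/15264276 ≈ -1.6454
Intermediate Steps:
w = 731 (w = 17*43 = 731)
Q = -444 (Q = -410 - 34 = -444)
Z(-35)/(-34379) + w/Q = -35/(-34379) + 731/(-444) = -35*(-1/34379) + 731*(-1/444) = 35/34379 - 731/444 = -25115509/15264276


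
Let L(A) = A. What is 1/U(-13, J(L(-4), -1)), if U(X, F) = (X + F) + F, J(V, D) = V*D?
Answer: -⅕ ≈ -0.20000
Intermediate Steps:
J(V, D) = D*V
U(X, F) = X + 2*F (U(X, F) = (F + X) + F = X + 2*F)
1/U(-13, J(L(-4), -1)) = 1/(-13 + 2*(-1*(-4))) = 1/(-13 + 2*4) = 1/(-13 + 8) = 1/(-5) = -⅕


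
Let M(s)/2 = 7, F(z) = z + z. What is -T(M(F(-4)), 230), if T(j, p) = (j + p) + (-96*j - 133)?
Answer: 1233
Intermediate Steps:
F(z) = 2*z
M(s) = 14 (M(s) = 2*7 = 14)
T(j, p) = -133 + p - 95*j (T(j, p) = (j + p) + (-133 - 96*j) = -133 + p - 95*j)
-T(M(F(-4)), 230) = -(-133 + 230 - 95*14) = -(-133 + 230 - 1330) = -1*(-1233) = 1233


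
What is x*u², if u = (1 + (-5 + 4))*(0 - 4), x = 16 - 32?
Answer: 0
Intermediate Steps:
x = -16
u = 0 (u = (1 - 1)*(-4) = 0*(-4) = 0)
x*u² = -16*0² = -16*0 = 0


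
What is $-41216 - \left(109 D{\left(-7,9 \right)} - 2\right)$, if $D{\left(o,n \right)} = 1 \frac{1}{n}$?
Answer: $- \frac{371035}{9} \approx -41226.0$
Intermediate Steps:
$D{\left(o,n \right)} = \frac{1}{n}$
$-41216 - \left(109 D{\left(-7,9 \right)} - 2\right) = -41216 - \left(\frac{109}{9} - 2\right) = -41216 - \frac{91}{9} = - \frac{371035}{9}$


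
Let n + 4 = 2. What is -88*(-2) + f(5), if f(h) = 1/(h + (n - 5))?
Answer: 351/2 ≈ 175.50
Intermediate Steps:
n = -2 (n = -4 + 2 = -2)
f(h) = 1/(-7 + h) (f(h) = 1/(h + (-2 - 5)) = 1/(h - 7) = 1/(-7 + h))
-88*(-2) + f(5) = -88*(-2) + 1/(-7 + 5) = 176 + 1/(-2) = 176 - ½ = 351/2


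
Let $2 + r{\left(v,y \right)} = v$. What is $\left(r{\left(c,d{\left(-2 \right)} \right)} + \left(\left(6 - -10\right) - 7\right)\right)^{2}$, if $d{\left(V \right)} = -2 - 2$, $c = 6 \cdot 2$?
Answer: $361$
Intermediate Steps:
$c = 12$
$d{\left(V \right)} = -4$
$r{\left(v,y \right)} = -2 + v$
$\left(r{\left(c,d{\left(-2 \right)} \right)} + \left(\left(6 - -10\right) - 7\right)\right)^{2} = \left(\left(-2 + 12\right) + \left(\left(6 - -10\right) - 7\right)\right)^{2} = \left(10 + \left(\left(6 + 10\right) - 7\right)\right)^{2} = \left(10 + \left(16 - 7\right)\right)^{2} = \left(10 + 9\right)^{2} = 19^{2} = 361$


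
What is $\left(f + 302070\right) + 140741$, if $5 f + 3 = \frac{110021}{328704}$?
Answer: $\frac{727767858629}{1643520} \approx 4.4281 \cdot 10^{5}$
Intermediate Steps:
$f = - \frac{876091}{1643520}$ ($f = - \frac{3}{5} + \frac{110021 \cdot \frac{1}{328704}}{5} = - \frac{3}{5} + \frac{1}{5} \cdot \frac{110021}{328704} = - \frac{3}{5} + \frac{110021}{1643520} = - \frac{876091}{1643520} \approx -0.53306$)
$\left(f + 302070\right) + 140741 = \left(- \frac{876091}{1643520} + 302070\right) + 140741 = \frac{496457210309}{1643520} + 140741 = \frac{727767858629}{1643520}$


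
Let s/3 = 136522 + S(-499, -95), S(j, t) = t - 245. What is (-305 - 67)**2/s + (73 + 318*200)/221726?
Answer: 3149815569/5032515022 ≈ 0.62589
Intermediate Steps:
S(j, t) = -245 + t
s = 408546 (s = 3*(136522 + (-245 - 95)) = 3*(136522 - 340) = 3*136182 = 408546)
(-305 - 67)**2/s + (73 + 318*200)/221726 = (-305 - 67)**2/408546 + (73 + 318*200)/221726 = (-372)**2*(1/408546) + (73 + 63600)*(1/221726) = 138384*(1/408546) + 63673*(1/221726) = 7688/22697 + 63673/221726 = 3149815569/5032515022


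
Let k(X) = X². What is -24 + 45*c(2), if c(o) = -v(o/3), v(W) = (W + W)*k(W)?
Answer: -152/3 ≈ -50.667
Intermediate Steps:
v(W) = 2*W³ (v(W) = (W + W)*W² = (2*W)*W² = 2*W³)
c(o) = -2*o³/27 (c(o) = -2*(o/3)³ = -2*o³/27)
-24 + 45*c(2) = -24 + 45*(-2/27*2³) = -24 + 45*(-2/27*8) = -24 + 45*(-16/27) = -24 - 80/3 = -152/3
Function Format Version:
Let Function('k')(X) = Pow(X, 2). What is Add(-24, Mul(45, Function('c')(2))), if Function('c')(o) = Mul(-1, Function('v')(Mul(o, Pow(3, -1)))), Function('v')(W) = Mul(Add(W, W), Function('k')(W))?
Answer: Rational(-152, 3) ≈ -50.667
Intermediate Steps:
Function('v')(W) = Mul(2, Pow(W, 3)) (Function('v')(W) = Mul(Add(W, W), Pow(W, 2)) = Mul(Mul(2, W), Pow(W, 2)) = Mul(2, Pow(W, 3)))
Function('c')(o) = Mul(Rational(-2, 27), Pow(o, 3)) (Function('c')(o) = Mul(-1, Mul(2, Pow(Mul(o, Pow(3, -1)), 3))) = Mul(-1, Mul(2, Pow(Mul(o, Rational(1, 3)), 3))) = Mul(-1, Mul(2, Pow(Mul(Rational(1, 3), o), 3))) = Mul(-1, Mul(2, Mul(Rational(1, 27), Pow(o, 3)))) = Mul(-1, Mul(Rational(2, 27), Pow(o, 3))) = Mul(Rational(-2, 27), Pow(o, 3)))
Add(-24, Mul(45, Function('c')(2))) = Add(-24, Mul(45, Mul(Rational(-2, 27), Pow(2, 3)))) = Add(-24, Mul(45, Mul(Rational(-2, 27), 8))) = Add(-24, Mul(45, Rational(-16, 27))) = Add(-24, Rational(-80, 3)) = Rational(-152, 3)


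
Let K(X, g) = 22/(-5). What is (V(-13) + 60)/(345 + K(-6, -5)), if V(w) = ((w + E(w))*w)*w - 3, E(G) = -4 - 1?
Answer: -14925/1703 ≈ -8.7639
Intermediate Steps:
E(G) = -5
K(X, g) = -22/5 (K(X, g) = 22*(-⅕) = -22/5)
V(w) = -3 + w²*(-5 + w) (V(w) = ((w - 5)*w)*w - 3 = ((-5 + w)*w)*w - 3 = (w*(-5 + w))*w - 3 = w²*(-5 + w) - 3 = -3 + w²*(-5 + w))
(V(-13) + 60)/(345 + K(-6, -5)) = ((-3 + (-13)³ - 5*(-13)²) + 60)/(345 - 22/5) = ((-3 - 2197 - 5*169) + 60)/(1703/5) = ((-3 - 2197 - 845) + 60)*(5/1703) = (-3045 + 60)*(5/1703) = -2985*5/1703 = -14925/1703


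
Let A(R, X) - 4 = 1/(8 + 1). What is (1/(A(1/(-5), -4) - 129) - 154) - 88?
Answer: -272017/1124 ≈ -242.01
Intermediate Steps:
A(R, X) = 37/9 (A(R, X) = 4 + 1/(8 + 1) = 4 + 1/9 = 4 + ⅑ = 37/9)
(1/(A(1/(-5), -4) - 129) - 154) - 88 = (1/(37/9 - 129) - 154) - 88 = (1/(-1124/9) - 154) - 88 = (-9/1124 - 154) - 88 = -173105/1124 - 88 = -272017/1124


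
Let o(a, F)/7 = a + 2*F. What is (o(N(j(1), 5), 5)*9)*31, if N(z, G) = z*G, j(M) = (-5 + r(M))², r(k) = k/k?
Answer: 175770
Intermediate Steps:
r(k) = 1
j(M) = 16 (j(M) = (-5 + 1)² = (-4)² = 16)
N(z, G) = G*z
o(a, F) = 7*a + 14*F (o(a, F) = 7*(a + 2*F) = 7*a + 14*F)
(o(N(j(1), 5), 5)*9)*31 = ((7*(5*16) + 14*5)*9)*31 = ((7*80 + 70)*9)*31 = ((560 + 70)*9)*31 = (630*9)*31 = 5670*31 = 175770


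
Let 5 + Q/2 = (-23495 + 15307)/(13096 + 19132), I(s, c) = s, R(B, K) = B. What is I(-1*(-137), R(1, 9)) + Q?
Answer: 1019145/8057 ≈ 126.49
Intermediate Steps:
Q = -84664/8057 (Q = -10 + 2*((-23495 + 15307)/(13096 + 19132)) = -10 + 2*(-8188/32228) = -10 + 2*(-8188*1/32228) = -10 + 2*(-2047/8057) = -10 - 4094/8057 = -84664/8057 ≈ -10.508)
I(-1*(-137), R(1, 9)) + Q = -1*(-137) - 84664/8057 = 137 - 84664/8057 = 1019145/8057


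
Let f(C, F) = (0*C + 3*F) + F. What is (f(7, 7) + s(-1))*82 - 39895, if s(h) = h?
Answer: -37681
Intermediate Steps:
f(C, F) = 4*F (f(C, F) = (0 + 3*F) + F = 3*F + F = 4*F)
(f(7, 7) + s(-1))*82 - 39895 = (4*7 - 1)*82 - 39895 = (28 - 1)*82 - 39895 = 27*82 - 39895 = 2214 - 39895 = -37681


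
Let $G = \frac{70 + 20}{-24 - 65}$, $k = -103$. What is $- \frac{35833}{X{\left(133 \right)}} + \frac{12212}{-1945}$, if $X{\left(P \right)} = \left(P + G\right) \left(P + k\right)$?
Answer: $- \frac{2101300477}{137087490} \approx -15.328$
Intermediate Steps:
$G = - \frac{90}{89}$ ($G = \frac{90}{-89} = 90 \left(- \frac{1}{89}\right) = - \frac{90}{89} \approx -1.0112$)
$X{\left(P \right)} = \left(-103 + P\right) \left(- \frac{90}{89} + P\right)$ ($X{\left(P \right)} = \left(P - \frac{90}{89}\right) \left(P - 103\right) = \left(- \frac{90}{89} + P\right) \left(-103 + P\right) = \left(-103 + P\right) \left(- \frac{90}{89} + P\right)$)
$- \frac{35833}{X{\left(133 \right)}} + \frac{12212}{-1945} = - \frac{35833}{\frac{9270}{89} + 133^{2} - \frac{1231181}{89}} + \frac{12212}{-1945} = - \frac{35833}{\frac{9270}{89} + 17689 - \frac{1231181}{89}} + 12212 \left(- \frac{1}{1945}\right) = - \frac{35833}{\frac{352410}{89}} - \frac{12212}{1945} = \left(-35833\right) \frac{89}{352410} - \frac{12212}{1945} = - \frac{3189137}{352410} - \frac{12212}{1945} = - \frac{2101300477}{137087490}$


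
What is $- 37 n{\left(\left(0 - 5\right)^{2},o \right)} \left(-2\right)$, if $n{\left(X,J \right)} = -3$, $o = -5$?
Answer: $-222$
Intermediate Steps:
$- 37 n{\left(\left(0 - 5\right)^{2},o \right)} \left(-2\right) = \left(-37\right) \left(-3\right) \left(-2\right) = 111 \left(-2\right) = -222$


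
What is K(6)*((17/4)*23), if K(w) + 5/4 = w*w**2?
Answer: 335869/16 ≈ 20992.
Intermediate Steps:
K(w) = -5/4 + w**3 (K(w) = -5/4 + w*w**2 = -5/4 + w**3)
K(6)*((17/4)*23) = (-5/4 + 6**3)*((17/4)*23) = (-5/4 + 216)*((17*(1/4))*23) = 859*((17/4)*23)/4 = (859/4)*(391/4) = 335869/16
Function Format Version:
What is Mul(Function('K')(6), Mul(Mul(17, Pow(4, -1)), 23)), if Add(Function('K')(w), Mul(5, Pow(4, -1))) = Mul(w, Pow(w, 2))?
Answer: Rational(335869, 16) ≈ 20992.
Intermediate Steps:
Function('K')(w) = Add(Rational(-5, 4), Pow(w, 3)) (Function('K')(w) = Add(Rational(-5, 4), Mul(w, Pow(w, 2))) = Add(Rational(-5, 4), Pow(w, 3)))
Mul(Function('K')(6), Mul(Mul(17, Pow(4, -1)), 23)) = Mul(Add(Rational(-5, 4), Pow(6, 3)), Mul(Mul(17, Pow(4, -1)), 23)) = Mul(Add(Rational(-5, 4), 216), Mul(Mul(17, Rational(1, 4)), 23)) = Mul(Rational(859, 4), Mul(Rational(17, 4), 23)) = Mul(Rational(859, 4), Rational(391, 4)) = Rational(335869, 16)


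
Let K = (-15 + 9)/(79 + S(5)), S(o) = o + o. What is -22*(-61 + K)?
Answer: 119570/89 ≈ 1343.5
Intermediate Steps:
S(o) = 2*o
K = -6/89 (K = (-15 + 9)/(79 + 2*5) = -6/(79 + 10) = -6/89 ≈ -0.067416)
-22*(-61 + K) = -22*(-61 - 6/89) = -22*(-5435/89) = 119570/89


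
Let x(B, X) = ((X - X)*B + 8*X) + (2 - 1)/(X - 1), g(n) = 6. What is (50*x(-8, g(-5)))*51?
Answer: 122910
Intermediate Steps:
x(B, X) = 1/(-1 + X) + 8*X (x(B, X) = (0*B + 8*X) + 1/(-1 + X) = (0 + 8*X) + 1/(-1 + X) = 8*X + 1/(-1 + X) = 1/(-1 + X) + 8*X)
(50*x(-8, g(-5)))*51 = (50*((1 - 8*6 + 8*6**2)/(-1 + 6)))*51 = (50*((1 - 48 + 8*36)/5))*51 = (50*((1 - 48 + 288)/5))*51 = (50*((1/5)*241))*51 = (50*(241/5))*51 = 2410*51 = 122910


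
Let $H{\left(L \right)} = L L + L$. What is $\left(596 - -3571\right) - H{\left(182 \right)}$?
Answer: $-29139$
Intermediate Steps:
$H{\left(L \right)} = L + L^{2}$ ($H{\left(L \right)} = L^{2} + L = L + L^{2}$)
$\left(596 - -3571\right) - H{\left(182 \right)} = \left(596 - -3571\right) - 182 \left(1 + 182\right) = \left(596 + 3571\right) - 182 \cdot 183 = 4167 - 33306 = -29139$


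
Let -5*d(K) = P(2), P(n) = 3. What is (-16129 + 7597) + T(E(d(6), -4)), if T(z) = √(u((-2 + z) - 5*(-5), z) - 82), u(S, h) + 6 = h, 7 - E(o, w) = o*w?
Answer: -8532 + I*√2085/5 ≈ -8532.0 + 9.1324*I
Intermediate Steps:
d(K) = -⅗ (d(K) = -⅕*3 = -⅗)
E(o, w) = 7 - o*w
u(S, h) = -6 + h
T(z) = √(-88 + z) (T(z) = √((-6 + z) - 82) = √(-88 + z))
(-16129 + 7597) + T(E(d(6), -4)) = (-16129 + 7597) + √(-88 + (7 - 1*(-⅗)*(-4))) = -8532 + √(-88 + (7 - 12/5)) = -8532 + √(-88 + 23/5) = -8532 + √(-417/5) = -8532 + I*√2085/5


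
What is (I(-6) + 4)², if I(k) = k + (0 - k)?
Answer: 16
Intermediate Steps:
I(k) = 0 (I(k) = k - k = 0)
(I(-6) + 4)² = (0 + 4)² = 4² = 16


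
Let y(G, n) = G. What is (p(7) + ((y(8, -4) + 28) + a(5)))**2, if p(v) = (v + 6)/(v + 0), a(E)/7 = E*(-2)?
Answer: 50625/49 ≈ 1033.2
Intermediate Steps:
a(E) = -14*E (a(E) = 7*(E*(-2)) = 7*(-2*E) = -14*E)
p(v) = (6 + v)/v
(p(7) + ((y(8, -4) + 28) + a(5)))**2 = ((6 + 7)/7 + ((8 + 28) - 14*5))**2 = ((1/7)*13 + (36 - 70))**2 = (13/7 - 34)**2 = (-225/7)**2 = 50625/49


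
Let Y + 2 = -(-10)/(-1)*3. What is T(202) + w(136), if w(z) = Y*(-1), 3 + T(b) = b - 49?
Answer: 182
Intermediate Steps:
T(b) = -52 + b (T(b) = -3 + (b - 49) = -3 + (-49 + b) = -52 + b)
Y = -32 (Y = -2 - (-10)/(-1)*3 = -2 - (-10)*(-1)*3 = -2 - 5*2*3 = -2 - 10*3 = -2 - 30 = -32)
w(z) = 32 (w(z) = -32*(-1) = 32)
T(202) + w(136) = (-52 + 202) + 32 = 150 + 32 = 182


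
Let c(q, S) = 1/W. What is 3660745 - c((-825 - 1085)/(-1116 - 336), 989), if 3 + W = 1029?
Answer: 3755924369/1026 ≈ 3.6607e+6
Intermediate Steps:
W = 1026 (W = -3 + 1029 = 1026)
c(q, S) = 1/1026
3660745 - c((-825 - 1085)/(-1116 - 336), 989) = 3660745 - 1*1/1026 = 3660745 - 1/1026 = 3755924369/1026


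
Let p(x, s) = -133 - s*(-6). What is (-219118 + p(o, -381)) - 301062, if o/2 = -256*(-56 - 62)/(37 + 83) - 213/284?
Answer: -522599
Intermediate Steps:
o = 15059/30 (o = 2*(-256*(-56 - 62)/(37 + 83) - 213/284) = 2*(-256/(120/(-118)) - 213*1/284) = 2*(-256/(120*(-1/118)) - ¾) = 2*(-256/(-60/59) - ¾) = 2*(-256*(-59/60) - ¾) = 2*(3776/15 - ¾) = 2*(15059/60) = 15059/30 ≈ 501.97)
p(x, s) = -133 + 6*s (p(x, s) = -133 - (-6)*s = -133 + 6*s)
(-219118 + p(o, -381)) - 301062 = (-219118 + (-133 + 6*(-381))) - 301062 = (-219118 + (-133 - 2286)) - 301062 = (-219118 - 2419) - 301062 = -221537 - 301062 = -522599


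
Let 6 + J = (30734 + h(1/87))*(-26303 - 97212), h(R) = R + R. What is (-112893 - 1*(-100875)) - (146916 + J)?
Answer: 330247991164/87 ≈ 3.7960e+9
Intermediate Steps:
h(R) = 2*R
J = -330261818422/87 (J = -6 + (30734 + 2/87)*(-26303 - 97212) = -6 + (30734 + 2*(1/87))*(-123515) = -6 + (30734 + 2/87)*(-123515) = -6 + (2673860/87)*(-123515) = -6 - 330261817900/87 = -330261818422/87 ≈ -3.7961e+9)
(-112893 - 1*(-100875)) - (146916 + J) = (-112893 - 1*(-100875)) - (146916 - 330261818422/87) = (-112893 + 100875) - 1*(-330249036730/87) = -12018 + 330249036730/87 = 330247991164/87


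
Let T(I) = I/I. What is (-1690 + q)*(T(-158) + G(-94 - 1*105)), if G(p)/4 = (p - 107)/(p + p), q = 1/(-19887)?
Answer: -27256924141/3957513 ≈ -6887.4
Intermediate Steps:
q = -1/19887 ≈ -5.0284e-5
G(p) = 2*(-107 + p)/p (G(p) = 4*((p - 107)/(p + p)) = 4*((-107 + p)/((2*p))) = 4*((-107 + p)*(1/(2*p))) = 4*((-107 + p)/(2*p)) = 2*(-107 + p)/p)
T(I) = 1
(-1690 + q)*(T(-158) + G(-94 - 1*105)) = (-1690 - 1/19887)*(1 + (2 - 214/(-94 - 1*105))) = -33609031*(1 + (2 - 214/(-94 - 105)))/19887 = -33609031*(1 + (2 - 214/(-199)))/19887 = -33609031*(1 + (2 - 214*(-1/199)))/19887 = -33609031*(1 + (2 + 214/199))/19887 = -33609031*(1 + 612/199)/19887 = -33609031/19887*811/199 = -27256924141/3957513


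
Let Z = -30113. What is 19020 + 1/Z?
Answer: 572749259/30113 ≈ 19020.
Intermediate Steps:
19020 + 1/Z = 19020 + 1/(-30113) = 19020 - 1/30113 = 572749259/30113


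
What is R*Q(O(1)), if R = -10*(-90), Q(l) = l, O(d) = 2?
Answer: 1800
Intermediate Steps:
R = 900
R*Q(O(1)) = 900*2 = 1800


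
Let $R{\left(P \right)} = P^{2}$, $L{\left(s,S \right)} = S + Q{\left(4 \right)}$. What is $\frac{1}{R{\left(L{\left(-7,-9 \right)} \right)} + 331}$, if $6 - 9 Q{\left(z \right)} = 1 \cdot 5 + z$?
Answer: $\frac{9}{3763} \approx 0.0023917$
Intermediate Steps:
$Q{\left(z \right)} = \frac{1}{9} - \frac{z}{9}$ ($Q{\left(z \right)} = \frac{2}{3} - \frac{1 \cdot 5 + z}{9} = \frac{2}{3} - \frac{5 + z}{9} = \frac{2}{3} - \left(\frac{5}{9} + \frac{z}{9}\right) = \frac{1}{9} - \frac{z}{9}$)
$L{\left(s,S \right)} = - \frac{1}{3} + S$ ($L{\left(s,S \right)} = S + \left(\frac{1}{9} - \frac{4}{9}\right) = S - \frac{1}{3} = - \frac{1}{3} + S$)
$\frac{1}{R{\left(L{\left(-7,-9 \right)} \right)} + 331} = \frac{1}{\left(- \frac{1}{3} - 9\right)^{2} + 331} = \frac{1}{\left(- \frac{28}{3}\right)^{2} + 331} = \frac{1}{\frac{784}{9} + 331} = \frac{1}{\frac{3763}{9}} = \frac{9}{3763}$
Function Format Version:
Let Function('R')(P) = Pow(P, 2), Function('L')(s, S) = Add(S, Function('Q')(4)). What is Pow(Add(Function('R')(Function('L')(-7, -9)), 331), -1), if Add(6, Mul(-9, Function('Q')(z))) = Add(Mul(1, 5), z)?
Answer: Rational(9, 3763) ≈ 0.0023917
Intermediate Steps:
Function('Q')(z) = Add(Rational(1, 9), Mul(Rational(-1, 9), z)) (Function('Q')(z) = Add(Rational(2, 3), Mul(Rational(-1, 9), Add(Mul(1, 5), z))) = Add(Rational(2, 3), Mul(Rational(-1, 9), Add(5, z))) = Add(Rational(2, 3), Add(Rational(-5, 9), Mul(Rational(-1, 9), z))) = Add(Rational(1, 9), Mul(Rational(-1, 9), z)))
Function('L')(s, S) = Add(Rational(-1, 3), S) (Function('L')(s, S) = Add(S, Add(Rational(1, 9), Mul(Rational(-1, 9), 4))) = Add(S, Add(Rational(1, 9), Rational(-4, 9))) = Add(S, Rational(-1, 3)) = Add(Rational(-1, 3), S))
Pow(Add(Function('R')(Function('L')(-7, -9)), 331), -1) = Pow(Add(Pow(Add(Rational(-1, 3), -9), 2), 331), -1) = Pow(Add(Pow(Rational(-28, 3), 2), 331), -1) = Pow(Add(Rational(784, 9), 331), -1) = Pow(Rational(3763, 9), -1) = Rational(9, 3763)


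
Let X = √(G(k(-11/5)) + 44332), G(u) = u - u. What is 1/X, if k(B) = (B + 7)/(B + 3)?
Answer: √11083/22166 ≈ 0.0047494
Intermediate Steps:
k(B) = (7 + B)/(3 + B)
G(u) = 0
X = 2*√11083 (X = √(0 + 44332) = √44332 = 2*√11083 ≈ 210.55)
1/X = 1/(2*√11083) = √11083/22166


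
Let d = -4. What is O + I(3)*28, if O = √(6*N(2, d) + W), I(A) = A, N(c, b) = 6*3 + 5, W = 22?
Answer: 84 + 4*√10 ≈ 96.649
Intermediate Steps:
N(c, b) = 23 (N(c, b) = 18 + 5 = 23)
O = 4*√10 (O = √(6*23 + 22) = √(138 + 22) = √160 = 4*√10 ≈ 12.649)
O + I(3)*28 = 4*√10 + 3*28 = 4*√10 + 84 = 84 + 4*√10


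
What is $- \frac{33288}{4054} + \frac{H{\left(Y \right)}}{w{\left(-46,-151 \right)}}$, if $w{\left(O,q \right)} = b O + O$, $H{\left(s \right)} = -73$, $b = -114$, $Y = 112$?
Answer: $- \frac{86663483}{10536346} \approx -8.2252$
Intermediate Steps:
$w{\left(O,q \right)} = - 113 O$ ($w{\left(O,q \right)} = - 114 O + O = - 113 O$)
$- \frac{33288}{4054} + \frac{H{\left(Y \right)}}{w{\left(-46,-151 \right)}} = - \frac{33288}{4054} - \frac{73}{\left(-113\right) \left(-46\right)} = \left(-33288\right) \frac{1}{4054} - \frac{73}{5198} = - \frac{16644}{2027} - \frac{73}{5198} = - \frac{86663483}{10536346}$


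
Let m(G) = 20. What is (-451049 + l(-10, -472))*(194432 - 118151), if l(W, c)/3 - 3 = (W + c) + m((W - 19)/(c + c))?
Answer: -34511507706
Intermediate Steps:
l(W, c) = 69 + 3*W + 3*c (l(W, c) = 9 + 3*((W + c) + 20) = 9 + 3*(20 + W + c) = 9 + (60 + 3*W + 3*c) = 69 + 3*W + 3*c)
(-451049 + l(-10, -472))*(194432 - 118151) = (-451049 + (69 + 3*(-10) + 3*(-472)))*(194432 - 118151) = (-451049 + (69 - 30 - 1416))*76281 = (-451049 - 1377)*76281 = -452426*76281 = -34511507706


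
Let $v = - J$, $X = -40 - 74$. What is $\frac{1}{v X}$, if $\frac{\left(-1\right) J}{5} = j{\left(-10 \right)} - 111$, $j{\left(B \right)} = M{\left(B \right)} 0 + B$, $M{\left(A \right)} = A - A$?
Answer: $\frac{1}{68970} \approx 1.4499 \cdot 10^{-5}$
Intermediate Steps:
$M{\left(A \right)} = 0$
$j{\left(B \right)} = B$ ($j{\left(B \right)} = 0 \cdot 0 + B = 0 + B = B$)
$X = -114$ ($X = -40 - 74 = -114$)
$J = 605$ ($J = - 5 \left(-10 - 111\right) = \left(-5\right) \left(-121\right) = 605$)
$v = -605$ ($v = \left(-1\right) 605 = -605$)
$\frac{1}{v X} = \frac{1}{\left(-605\right) \left(-114\right)} = \frac{1}{68970}$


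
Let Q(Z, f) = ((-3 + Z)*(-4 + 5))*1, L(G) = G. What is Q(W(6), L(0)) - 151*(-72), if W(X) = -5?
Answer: 10864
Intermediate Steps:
Q(Z, f) = -3 + Z (Q(Z, f) = ((-3 + Z)*1)*1 = (-3 + Z)*1 = -3 + Z)
Q(W(6), L(0)) - 151*(-72) = (-3 - 5) - 151*(-72) = -8 + 10872 = 10864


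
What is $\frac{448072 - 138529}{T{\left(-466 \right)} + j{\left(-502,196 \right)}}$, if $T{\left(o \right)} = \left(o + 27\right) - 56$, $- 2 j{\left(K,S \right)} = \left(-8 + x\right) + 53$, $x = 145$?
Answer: $- \frac{309543}{590} \approx -524.65$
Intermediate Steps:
$j{\left(K,S \right)} = -95$ ($j{\left(K,S \right)} = - \frac{\left(-8 + 145\right) + 53}{2} = - \frac{137 + 53}{2} = \left(- \frac{1}{2}\right) 190 = -95$)
$T{\left(o \right)} = -29 + o$ ($T{\left(o \right)} = \left(27 + o\right) - 56 = -29 + o$)
$\frac{448072 - 138529}{T{\left(-466 \right)} + j{\left(-502,196 \right)}} = \frac{448072 - 138529}{\left(-29 - 466\right) - 95} = \frac{309543}{-495 - 95} = \frac{309543}{-590} = 309543 \left(- \frac{1}{590}\right) = - \frac{309543}{590}$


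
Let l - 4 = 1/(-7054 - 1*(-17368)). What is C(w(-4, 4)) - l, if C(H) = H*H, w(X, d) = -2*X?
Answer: 618839/10314 ≈ 60.000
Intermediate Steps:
l = 41257/10314 (l = 4 + 1/(-7054 - 1*(-17368)) = 4 + 1/(-7054 + 17368) = 4 + 1/10314 = 41257/10314 ≈ 4.0001)
C(H) = H²
C(w(-4, 4)) - l = (-2*(-4))² - 1*41257/10314 = 8² - 41257/10314 = 64 - 41257/10314 = 618839/10314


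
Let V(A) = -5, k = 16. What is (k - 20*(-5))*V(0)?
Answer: -580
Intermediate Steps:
(k - 20*(-5))*V(0) = (16 - 20*(-5))*(-5) = (16 + 100)*(-5) = 116*(-5) = -580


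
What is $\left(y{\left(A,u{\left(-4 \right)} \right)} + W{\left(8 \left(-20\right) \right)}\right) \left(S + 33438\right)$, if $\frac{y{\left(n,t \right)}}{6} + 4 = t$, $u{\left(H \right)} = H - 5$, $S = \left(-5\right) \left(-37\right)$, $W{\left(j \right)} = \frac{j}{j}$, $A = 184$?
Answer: $-2588971$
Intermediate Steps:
$W{\left(j \right)} = 1$
$S = 185$
$u{\left(H \right)} = -5 + H$ ($u{\left(H \right)} = H - 5 = -5 + H$)
$y{\left(n,t \right)} = -24 + 6 t$
$\left(y{\left(A,u{\left(-4 \right)} \right)} + W{\left(8 \left(-20\right) \right)}\right) \left(S + 33438\right) = \left(\left(-24 + 6 \left(-5 - 4\right)\right) + 1\right) \left(185 + 33438\right) = \left(\left(-24 + 6 \left(-9\right)\right) + 1\right) 33623 = \left(\left(-24 - 54\right) + 1\right) 33623 = \left(-78 + 1\right) 33623 = \left(-77\right) 33623 = -2588971$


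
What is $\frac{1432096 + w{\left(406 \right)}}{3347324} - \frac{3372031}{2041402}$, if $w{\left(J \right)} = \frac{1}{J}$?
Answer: $- \frac{1697850720239055}{1387146483374344} \approx -1.224$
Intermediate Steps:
$\frac{1432096 + w{\left(406 \right)}}{3347324} - \frac{3372031}{2041402} = \frac{1432096 + \frac{1}{406}}{3347324} - \frac{3372031}{2041402} = \left(1432096 + \frac{1}{406}\right) \frac{1}{3347324} - \frac{3372031}{2041402} = \frac{581430977}{406} \cdot \frac{1}{3347324} - \frac{3372031}{2041402} = \frac{581430977}{1359013544} - \frac{3372031}{2041402} = - \frac{1697850720239055}{1387146483374344}$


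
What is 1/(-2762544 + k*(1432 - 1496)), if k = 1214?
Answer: -1/2840240 ≈ -3.5208e-7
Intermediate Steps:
1/(-2762544 + k*(1432 - 1496)) = 1/(-2762544 + 1214*(1432 - 1496)) = 1/(-2762544 + 1214*(-64)) = 1/(-2762544 - 77696) = 1/(-2840240) = -1/2840240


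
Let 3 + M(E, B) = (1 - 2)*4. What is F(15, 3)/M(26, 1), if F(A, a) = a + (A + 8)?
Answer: -26/7 ≈ -3.7143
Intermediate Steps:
F(A, a) = 8 + A + a (F(A, a) = a + (8 + A) = 8 + A + a)
M(E, B) = -7 (M(E, B) = -3 + (1 - 2)*4 = -3 - 1*4 = -3 - 4 = -7)
F(15, 3)/M(26, 1) = (8 + 15 + 3)/(-7) = 26*(-⅐) = -26/7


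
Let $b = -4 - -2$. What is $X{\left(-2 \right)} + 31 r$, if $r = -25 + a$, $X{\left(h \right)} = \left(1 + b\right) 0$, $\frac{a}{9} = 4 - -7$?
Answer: $2294$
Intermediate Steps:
$a = 99$ ($a = 9 \left(4 - -7\right) = 9 \left(4 + 7\right) = 9 \cdot 11 = 99$)
$b = -2$ ($b = -4 + 2 = -2$)
$X{\left(h \right)} = 0$ ($X{\left(h \right)} = \left(1 - 2\right) 0 = \left(-1\right) 0 = 0$)
$r = 74$ ($r = -25 + 99 = 74$)
$X{\left(-2 \right)} + 31 r = 0 + 31 \cdot 74 = 0 + 2294 = 2294$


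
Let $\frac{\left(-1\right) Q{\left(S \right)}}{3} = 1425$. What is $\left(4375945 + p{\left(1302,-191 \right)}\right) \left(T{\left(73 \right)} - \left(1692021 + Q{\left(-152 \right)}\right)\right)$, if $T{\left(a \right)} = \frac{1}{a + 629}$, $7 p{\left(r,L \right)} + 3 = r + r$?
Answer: $- \frac{2592524884456804}{351} \approx -7.3861 \cdot 10^{12}$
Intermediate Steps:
$p{\left(r,L \right)} = - \frac{3}{7} + \frac{2 r}{7}$ ($p{\left(r,L \right)} = - \frac{3}{7} + \frac{r + r}{7} = - \frac{3}{7} + \frac{2 r}{7}$)
$Q{\left(S \right)} = -4275$ ($Q{\left(S \right)} = \left(-3\right) 1425 = -4275$)
$T{\left(a \right)} = \frac{1}{629 + a}$
$\left(4375945 + p{\left(1302,-191 \right)}\right) \left(T{\left(73 \right)} - \left(1692021 + Q{\left(-152 \right)}\right)\right) = \left(4375945 + \left(- \frac{3}{7} + \frac{2}{7} \cdot 1302\right)\right) \left(\frac{1}{629 + 73} - 1687746\right) = \left(4375945 + \left(- \frac{3}{7} + 372\right)\right) \left(\frac{1}{702} + \left(-1692021 + 4275\right)\right) = \left(4375945 + \frac{2601}{7}\right) \left(\frac{1}{702} - 1687746\right) = \frac{30634216}{7} \left(- \frac{1184797691}{702}\right) = - \frac{2592524884456804}{351}$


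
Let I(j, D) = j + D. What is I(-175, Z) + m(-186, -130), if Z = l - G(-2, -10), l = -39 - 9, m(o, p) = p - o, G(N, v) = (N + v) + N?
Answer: -153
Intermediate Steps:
G(N, v) = v + 2*N
l = -48
Z = -34 (Z = -48 - (-10 + 2*(-2)) = -48 - (-10 - 4) = -48 - 1*(-14) = -48 + 14 = -34)
I(j, D) = D + j
I(-175, Z) + m(-186, -130) = (-34 - 175) + (-130 - 1*(-186)) = -209 + (-130 + 186) = -209 + 56 = -153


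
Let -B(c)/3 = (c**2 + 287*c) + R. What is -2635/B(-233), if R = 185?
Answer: -2635/37191 ≈ -0.070850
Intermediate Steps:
B(c) = -555 - 861*c - 3*c**2 (B(c) = -3*((c**2 + 287*c) + 185) = -3*(185 + c**2 + 287*c) = -555 - 861*c - 3*c**2)
-2635/B(-233) = -2635/(-555 - 861*(-233) - 3*(-233)**2) = -2635/(-555 + 200613 - 3*54289) = -2635/(-555 + 200613 - 162867) = -2635/37191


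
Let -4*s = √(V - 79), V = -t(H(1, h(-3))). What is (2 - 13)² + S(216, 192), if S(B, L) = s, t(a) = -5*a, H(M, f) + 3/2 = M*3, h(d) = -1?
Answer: 121 - I*√286/8 ≈ 121.0 - 2.1139*I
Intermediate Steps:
H(M, f) = -3/2 + 3*M (H(M, f) = -3/2 + M*3 = -3/2 + 3*M)
V = 15/2 (V = -(-5)*(-3/2 + 3*1) = -(-5)*(-3/2 + 3) = -(-5)*3/2 = -1*(-15/2) = 15/2 ≈ 7.5000)
s = -I*√286/8 (s = -√(15/2 - 79)/4 = -I*√286/8 ≈ -2.1139*I)
S(B, L) = -I*√286/8
(2 - 13)² + S(216, 192) = (2 - 13)² - I*√286/8 = (-11)² - I*√286/8 = 121 - I*√286/8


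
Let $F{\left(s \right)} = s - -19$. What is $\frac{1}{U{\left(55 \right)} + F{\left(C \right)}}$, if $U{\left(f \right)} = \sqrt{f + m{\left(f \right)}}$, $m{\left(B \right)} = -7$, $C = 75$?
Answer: $\frac{47}{4394} - \frac{\sqrt{3}}{2197} \approx 0.009908$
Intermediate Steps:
$F{\left(s \right)} = 19 + s$ ($F{\left(s \right)} = s + 19 = 19 + s$)
$U{\left(f \right)} = \sqrt{-7 + f}$ ($U{\left(f \right)} = \sqrt{f - 7} = \sqrt{-7 + f}$)
$\frac{1}{U{\left(55 \right)} + F{\left(C \right)}} = \frac{1}{\sqrt{-7 + 55} + \left(19 + 75\right)} = \frac{1}{\sqrt{48} + 94} = \frac{1}{4 \sqrt{3} + 94} = \frac{1}{94 + 4 \sqrt{3}}$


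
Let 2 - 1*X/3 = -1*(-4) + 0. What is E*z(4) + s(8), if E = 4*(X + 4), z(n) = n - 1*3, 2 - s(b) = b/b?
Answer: -7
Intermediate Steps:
X = -6 (X = 6 - 3*(-1*(-4) + 0) = 6 - 3*(4 + 0) = 6 - 3*4 = 6 - 12 = -6)
s(b) = 1 (s(b) = 2 - b/b = 2 - 1*1 = 2 - 1 = 1)
z(n) = -3 + n (z(n) = n - 3 = -3 + n)
E = -8 (E = 4*(-6 + 4) = 4*(-2) = -8)
E*z(4) + s(8) = -8*(-3 + 4) + 1 = -8*1 + 1 = -8 + 1 = -7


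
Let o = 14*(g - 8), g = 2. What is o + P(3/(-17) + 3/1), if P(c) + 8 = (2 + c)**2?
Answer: -19864/289 ≈ -68.734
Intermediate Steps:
P(c) = -8 + (2 + c)**2
o = -84 (o = 14*(2 - 8) = 14*(-6) = -84)
o + P(3/(-17) + 3/1) = -84 + (-8 + (2 + (3/(-17) + 3/1))**2) = -84 + (-8 + (2 + (3*(-1/17) + 3*1))**2) = -84 + (-8 + (2 + (-3/17 + 3))**2) = -84 + (-8 + (2 + 48/17)**2) = -84 + (-8 + (82/17)**2) = -84 + (-8 + 6724/289) = -84 + 4412/289 = -19864/289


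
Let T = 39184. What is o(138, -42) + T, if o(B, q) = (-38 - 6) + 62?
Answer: 39202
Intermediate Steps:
o(B, q) = 18 (o(B, q) = -44 + 62 = 18)
o(138, -42) + T = 18 + 39184 = 39202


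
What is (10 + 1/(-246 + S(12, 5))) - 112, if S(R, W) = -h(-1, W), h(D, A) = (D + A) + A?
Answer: -26011/255 ≈ -102.00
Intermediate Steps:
h(D, A) = D + 2*A (h(D, A) = (A + D) + A = D + 2*A)
S(R, W) = 1 - 2*W (S(R, W) = -(-1 + 2*W) = 1 - 2*W)
(10 + 1/(-246 + S(12, 5))) - 112 = (10 + 1/(-246 + (1 - 2*5))) - 112 = (10 + 1/(-246 + (1 - 10))) - 112 = (10 + 1/(-246 - 9)) - 112 = (10 + 1/(-255)) - 112 = (10 - 1/255) - 112 = 2549/255 - 112 = -26011/255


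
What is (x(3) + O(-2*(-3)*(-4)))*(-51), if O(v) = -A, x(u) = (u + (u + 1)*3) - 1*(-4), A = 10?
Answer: -459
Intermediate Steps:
x(u) = 7 + 4*u (x(u) = (u + (1 + u)*3) + 4 = (u + (3 + 3*u)) + 4 = (3 + 4*u) + 4 = 7 + 4*u)
O(v) = -10 (O(v) = -1*10 = -10)
(x(3) + O(-2*(-3)*(-4)))*(-51) = ((7 + 4*3) - 10)*(-51) = ((7 + 12) - 10)*(-51) = (19 - 10)*(-51) = 9*(-51) = -459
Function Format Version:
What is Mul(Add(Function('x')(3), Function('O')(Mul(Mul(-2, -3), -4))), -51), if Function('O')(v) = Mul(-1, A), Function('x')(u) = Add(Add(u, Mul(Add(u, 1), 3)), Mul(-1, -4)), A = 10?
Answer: -459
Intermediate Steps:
Function('x')(u) = Add(7, Mul(4, u)) (Function('x')(u) = Add(Add(u, Mul(Add(1, u), 3)), 4) = Add(Add(u, Add(3, Mul(3, u))), 4) = Add(Add(3, Mul(4, u)), 4) = Add(7, Mul(4, u)))
Function('O')(v) = -10 (Function('O')(v) = Mul(-1, 10) = -10)
Mul(Add(Function('x')(3), Function('O')(Mul(Mul(-2, -3), -4))), -51) = Mul(Add(Add(7, Mul(4, 3)), -10), -51) = Mul(Add(Add(7, 12), -10), -51) = Mul(Add(19, -10), -51) = Mul(9, -51) = -459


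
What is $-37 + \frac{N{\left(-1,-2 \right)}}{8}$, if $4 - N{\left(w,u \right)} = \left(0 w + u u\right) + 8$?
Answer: $-38$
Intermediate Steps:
$N{\left(w,u \right)} = -4 - u^{2}$ ($N{\left(w,u \right)} = 4 - \left(\left(0 w + u u\right) + 8\right) = 4 - \left(\left(0 + u^{2}\right) + 8\right) = 4 - \left(u^{2} + 8\right) = 4 - \left(8 + u^{2}\right) = -4 - u^{2}$)
$-37 + \frac{N{\left(-1,-2 \right)}}{8} = -37 + \frac{-4 - \left(-2\right)^{2}}{8} = -37 + \frac{-4 - 4}{8} = -37 + \frac{1}{8} \left(-8\right) = -37 - 1 = -38$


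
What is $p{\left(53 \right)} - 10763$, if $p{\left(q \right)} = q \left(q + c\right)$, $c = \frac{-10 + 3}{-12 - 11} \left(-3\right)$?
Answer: $- \frac{184055}{23} \approx -8002.4$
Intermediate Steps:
$c = - \frac{21}{23}$ ($c = - \frac{7}{-23} \left(-3\right) = \left(-7\right) \left(- \frac{1}{23}\right) \left(-3\right) = \frac{7}{23} \left(-3\right) = - \frac{21}{23} \approx -0.91304$)
$p{\left(q \right)} = q \left(- \frac{21}{23} + q\right)$ ($p{\left(q \right)} = q \left(q - \frac{21}{23}\right) = q \left(- \frac{21}{23} + q\right)$)
$p{\left(53 \right)} - 10763 = \frac{1}{23} \cdot 53 \left(-21 + 23 \cdot 53\right) - 10763 = \frac{1}{23} \cdot 53 \left(-21 + 1219\right) - 10763 = \frac{1}{23} \cdot 53 \cdot 1198 - 10763 = \frac{63494}{23} - 10763 = - \frac{184055}{23}$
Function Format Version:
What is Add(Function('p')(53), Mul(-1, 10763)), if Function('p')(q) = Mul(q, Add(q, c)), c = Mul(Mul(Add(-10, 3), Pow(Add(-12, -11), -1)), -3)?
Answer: Rational(-184055, 23) ≈ -8002.4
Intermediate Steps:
c = Rational(-21, 23) (c = Mul(Mul(-7, Pow(-23, -1)), -3) = Mul(Mul(-7, Rational(-1, 23)), -3) = Mul(Rational(7, 23), -3) = Rational(-21, 23) ≈ -0.91304)
Function('p')(q) = Mul(q, Add(Rational(-21, 23), q)) (Function('p')(q) = Mul(q, Add(q, Rational(-21, 23))) = Mul(q, Add(Rational(-21, 23), q)))
Add(Function('p')(53), Mul(-1, 10763)) = Add(Mul(Rational(1, 23), 53, Add(-21, Mul(23, 53))), Mul(-1, 10763)) = Add(Mul(Rational(1, 23), 53, Add(-21, 1219)), -10763) = Add(Mul(Rational(1, 23), 53, 1198), -10763) = Add(Rational(63494, 23), -10763) = Rational(-184055, 23)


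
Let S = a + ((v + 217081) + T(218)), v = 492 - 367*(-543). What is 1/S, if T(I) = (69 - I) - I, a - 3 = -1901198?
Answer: -1/1484708 ≈ -6.7353e-7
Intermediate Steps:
a = -1901195 (a = 3 - 1901198 = -1901195)
T(I) = 69 - 2*I
v = 199773 (v = 492 + 199281 = 199773)
S = -1484708 (S = -1901195 + ((199773 + 217081) + (69 - 2*218)) = -1901195 + (416854 + (69 - 436)) = -1901195 + (416854 - 367) = -1901195 + 416487 = -1484708)
1/S = 1/(-1484708) = -1/1484708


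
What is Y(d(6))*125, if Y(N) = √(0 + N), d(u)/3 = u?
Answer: 375*√2 ≈ 530.33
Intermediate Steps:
d(u) = 3*u
Y(N) = √N
Y(d(6))*125 = √(3*6)*125 = √18*125 = (3*√2)*125 = 375*√2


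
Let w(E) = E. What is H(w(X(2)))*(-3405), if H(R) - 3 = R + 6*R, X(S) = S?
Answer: -57885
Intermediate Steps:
H(R) = 3 + 7*R (H(R) = 3 + (R + 6*R) = 3 + 7*R)
H(w(X(2)))*(-3405) = (3 + 7*2)*(-3405) = (3 + 14)*(-3405) = 17*(-3405) = -57885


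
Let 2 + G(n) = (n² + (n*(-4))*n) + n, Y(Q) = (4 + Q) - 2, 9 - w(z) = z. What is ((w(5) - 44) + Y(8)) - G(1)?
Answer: -26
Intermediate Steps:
w(z) = 9 - z
Y(Q) = 2 + Q
G(n) = -2 + n - 3*n² (G(n) = -2 + ((n² + (n*(-4))*n) + n) = -2 + ((n² + (-4*n)*n) + n) = -2 + ((n² - 4*n²) + n) = -2 + (-3*n² + n) = -2 + (n - 3*n²) = -2 + n - 3*n²)
((w(5) - 44) + Y(8)) - G(1) = (((9 - 1*5) - 44) + (2 + 8)) - (-2 + 1 - 3*1²) = (((9 - 5) - 44) + 10) - (-2 + 1 - 3*1) = ((4 - 44) + 10) - (-2 + 1 - 3) = (-40 + 10) - 1*(-4) = -30 + 4 = -26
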